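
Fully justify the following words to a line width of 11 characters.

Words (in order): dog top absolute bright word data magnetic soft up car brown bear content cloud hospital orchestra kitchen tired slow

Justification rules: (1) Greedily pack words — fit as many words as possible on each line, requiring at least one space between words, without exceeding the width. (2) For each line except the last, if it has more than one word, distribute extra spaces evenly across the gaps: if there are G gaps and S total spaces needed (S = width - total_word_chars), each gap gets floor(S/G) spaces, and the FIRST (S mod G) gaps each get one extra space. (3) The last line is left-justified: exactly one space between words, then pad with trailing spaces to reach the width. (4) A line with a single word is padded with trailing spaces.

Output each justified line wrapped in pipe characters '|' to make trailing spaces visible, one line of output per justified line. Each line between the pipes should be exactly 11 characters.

Answer: |dog     top|
|absolute   |
|bright word|
|data       |
|magnetic   |
|soft up car|
|brown  bear|
|content    |
|cloud      |
|hospital   |
|orchestra  |
|kitchen    |
|tired slow |

Derivation:
Line 1: ['dog', 'top'] (min_width=7, slack=4)
Line 2: ['absolute'] (min_width=8, slack=3)
Line 3: ['bright', 'word'] (min_width=11, slack=0)
Line 4: ['data'] (min_width=4, slack=7)
Line 5: ['magnetic'] (min_width=8, slack=3)
Line 6: ['soft', 'up', 'car'] (min_width=11, slack=0)
Line 7: ['brown', 'bear'] (min_width=10, slack=1)
Line 8: ['content'] (min_width=7, slack=4)
Line 9: ['cloud'] (min_width=5, slack=6)
Line 10: ['hospital'] (min_width=8, slack=3)
Line 11: ['orchestra'] (min_width=9, slack=2)
Line 12: ['kitchen'] (min_width=7, slack=4)
Line 13: ['tired', 'slow'] (min_width=10, slack=1)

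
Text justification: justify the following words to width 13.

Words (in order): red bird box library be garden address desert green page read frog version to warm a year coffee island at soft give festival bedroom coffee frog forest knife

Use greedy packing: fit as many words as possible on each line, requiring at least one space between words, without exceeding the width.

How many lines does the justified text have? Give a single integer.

Line 1: ['red', 'bird', 'box'] (min_width=12, slack=1)
Line 2: ['library', 'be'] (min_width=10, slack=3)
Line 3: ['garden'] (min_width=6, slack=7)
Line 4: ['address'] (min_width=7, slack=6)
Line 5: ['desert', 'green'] (min_width=12, slack=1)
Line 6: ['page', 'read'] (min_width=9, slack=4)
Line 7: ['frog', 'version'] (min_width=12, slack=1)
Line 8: ['to', 'warm', 'a'] (min_width=9, slack=4)
Line 9: ['year', 'coffee'] (min_width=11, slack=2)
Line 10: ['island', 'at'] (min_width=9, slack=4)
Line 11: ['soft', 'give'] (min_width=9, slack=4)
Line 12: ['festival'] (min_width=8, slack=5)
Line 13: ['bedroom'] (min_width=7, slack=6)
Line 14: ['coffee', 'frog'] (min_width=11, slack=2)
Line 15: ['forest', 'knife'] (min_width=12, slack=1)
Total lines: 15

Answer: 15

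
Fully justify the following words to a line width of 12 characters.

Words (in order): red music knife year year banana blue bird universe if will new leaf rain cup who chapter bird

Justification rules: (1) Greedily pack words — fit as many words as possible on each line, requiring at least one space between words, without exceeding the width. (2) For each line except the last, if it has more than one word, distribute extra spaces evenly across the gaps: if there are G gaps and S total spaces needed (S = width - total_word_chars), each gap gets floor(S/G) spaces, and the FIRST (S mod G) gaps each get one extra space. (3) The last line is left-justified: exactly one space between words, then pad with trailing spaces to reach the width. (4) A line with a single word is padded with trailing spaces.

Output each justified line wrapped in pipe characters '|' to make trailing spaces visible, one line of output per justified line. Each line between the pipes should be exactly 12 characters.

Answer: |red    music|
|knife   year|
|year  banana|
|blue    bird|
|universe  if|
|will     new|
|leaf    rain|
|cup      who|
|chapter bird|

Derivation:
Line 1: ['red', 'music'] (min_width=9, slack=3)
Line 2: ['knife', 'year'] (min_width=10, slack=2)
Line 3: ['year', 'banana'] (min_width=11, slack=1)
Line 4: ['blue', 'bird'] (min_width=9, slack=3)
Line 5: ['universe', 'if'] (min_width=11, slack=1)
Line 6: ['will', 'new'] (min_width=8, slack=4)
Line 7: ['leaf', 'rain'] (min_width=9, slack=3)
Line 8: ['cup', 'who'] (min_width=7, slack=5)
Line 9: ['chapter', 'bird'] (min_width=12, slack=0)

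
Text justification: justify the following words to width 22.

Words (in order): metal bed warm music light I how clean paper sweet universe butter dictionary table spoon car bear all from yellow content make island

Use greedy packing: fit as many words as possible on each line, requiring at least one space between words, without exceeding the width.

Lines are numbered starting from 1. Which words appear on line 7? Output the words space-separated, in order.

Answer: content make island

Derivation:
Line 1: ['metal', 'bed', 'warm', 'music'] (min_width=20, slack=2)
Line 2: ['light', 'I', 'how', 'clean'] (min_width=17, slack=5)
Line 3: ['paper', 'sweet', 'universe'] (min_width=20, slack=2)
Line 4: ['butter', 'dictionary'] (min_width=17, slack=5)
Line 5: ['table', 'spoon', 'car', 'bear'] (min_width=20, slack=2)
Line 6: ['all', 'from', 'yellow'] (min_width=15, slack=7)
Line 7: ['content', 'make', 'island'] (min_width=19, slack=3)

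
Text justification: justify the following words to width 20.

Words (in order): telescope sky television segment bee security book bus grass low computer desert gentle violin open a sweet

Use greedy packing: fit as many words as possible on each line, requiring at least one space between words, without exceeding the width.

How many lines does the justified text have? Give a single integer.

Line 1: ['telescope', 'sky'] (min_width=13, slack=7)
Line 2: ['television', 'segment'] (min_width=18, slack=2)
Line 3: ['bee', 'security', 'book'] (min_width=17, slack=3)
Line 4: ['bus', 'grass', 'low'] (min_width=13, slack=7)
Line 5: ['computer', 'desert'] (min_width=15, slack=5)
Line 6: ['gentle', 'violin', 'open', 'a'] (min_width=20, slack=0)
Line 7: ['sweet'] (min_width=5, slack=15)
Total lines: 7

Answer: 7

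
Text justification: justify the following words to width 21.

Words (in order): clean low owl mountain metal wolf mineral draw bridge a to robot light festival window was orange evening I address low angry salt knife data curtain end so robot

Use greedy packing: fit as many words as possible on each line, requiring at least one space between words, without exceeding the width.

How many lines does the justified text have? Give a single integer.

Answer: 9

Derivation:
Line 1: ['clean', 'low', 'owl'] (min_width=13, slack=8)
Line 2: ['mountain', 'metal', 'wolf'] (min_width=19, slack=2)
Line 3: ['mineral', 'draw', 'bridge', 'a'] (min_width=21, slack=0)
Line 4: ['to', 'robot', 'light'] (min_width=14, slack=7)
Line 5: ['festival', 'window', 'was'] (min_width=19, slack=2)
Line 6: ['orange', 'evening', 'I'] (min_width=16, slack=5)
Line 7: ['address', 'low', 'angry'] (min_width=17, slack=4)
Line 8: ['salt', 'knife', 'data'] (min_width=15, slack=6)
Line 9: ['curtain', 'end', 'so', 'robot'] (min_width=20, slack=1)
Total lines: 9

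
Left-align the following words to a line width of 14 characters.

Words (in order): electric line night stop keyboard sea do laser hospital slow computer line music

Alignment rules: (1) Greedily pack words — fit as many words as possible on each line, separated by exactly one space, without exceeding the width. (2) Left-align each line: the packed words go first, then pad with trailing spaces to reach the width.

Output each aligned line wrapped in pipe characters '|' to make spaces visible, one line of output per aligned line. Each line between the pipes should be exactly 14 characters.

Answer: |electric line |
|night stop    |
|keyboard sea  |
|do laser      |
|hospital slow |
|computer line |
|music         |

Derivation:
Line 1: ['electric', 'line'] (min_width=13, slack=1)
Line 2: ['night', 'stop'] (min_width=10, slack=4)
Line 3: ['keyboard', 'sea'] (min_width=12, slack=2)
Line 4: ['do', 'laser'] (min_width=8, slack=6)
Line 5: ['hospital', 'slow'] (min_width=13, slack=1)
Line 6: ['computer', 'line'] (min_width=13, slack=1)
Line 7: ['music'] (min_width=5, slack=9)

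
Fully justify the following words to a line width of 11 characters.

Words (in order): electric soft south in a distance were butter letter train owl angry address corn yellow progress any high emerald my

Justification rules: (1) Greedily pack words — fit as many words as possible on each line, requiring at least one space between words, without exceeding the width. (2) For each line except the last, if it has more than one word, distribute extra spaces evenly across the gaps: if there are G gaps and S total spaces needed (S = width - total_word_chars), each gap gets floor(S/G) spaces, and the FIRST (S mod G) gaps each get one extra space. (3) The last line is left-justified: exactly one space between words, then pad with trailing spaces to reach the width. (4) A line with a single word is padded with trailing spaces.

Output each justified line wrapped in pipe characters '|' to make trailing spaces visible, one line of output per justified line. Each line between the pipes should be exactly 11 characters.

Answer: |electric   |
|soft  south|
|in        a|
|distance   |
|were butter|
|letter     |
|train   owl|
|angry      |
|address    |
|corn yellow|
|progress   |
|any    high|
|emerald my |

Derivation:
Line 1: ['electric'] (min_width=8, slack=3)
Line 2: ['soft', 'south'] (min_width=10, slack=1)
Line 3: ['in', 'a'] (min_width=4, slack=7)
Line 4: ['distance'] (min_width=8, slack=3)
Line 5: ['were', 'butter'] (min_width=11, slack=0)
Line 6: ['letter'] (min_width=6, slack=5)
Line 7: ['train', 'owl'] (min_width=9, slack=2)
Line 8: ['angry'] (min_width=5, slack=6)
Line 9: ['address'] (min_width=7, slack=4)
Line 10: ['corn', 'yellow'] (min_width=11, slack=0)
Line 11: ['progress'] (min_width=8, slack=3)
Line 12: ['any', 'high'] (min_width=8, slack=3)
Line 13: ['emerald', 'my'] (min_width=10, slack=1)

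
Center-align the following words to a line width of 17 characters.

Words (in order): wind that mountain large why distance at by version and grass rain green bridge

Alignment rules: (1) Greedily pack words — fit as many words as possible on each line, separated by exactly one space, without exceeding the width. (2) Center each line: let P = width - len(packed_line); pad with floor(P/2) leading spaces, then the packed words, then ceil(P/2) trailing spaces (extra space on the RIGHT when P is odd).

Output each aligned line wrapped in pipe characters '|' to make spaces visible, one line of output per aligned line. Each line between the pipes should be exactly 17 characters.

Answer: |    wind that    |
| mountain large  |
| why distance at |
| by version and  |
|grass rain green |
|     bridge      |

Derivation:
Line 1: ['wind', 'that'] (min_width=9, slack=8)
Line 2: ['mountain', 'large'] (min_width=14, slack=3)
Line 3: ['why', 'distance', 'at'] (min_width=15, slack=2)
Line 4: ['by', 'version', 'and'] (min_width=14, slack=3)
Line 5: ['grass', 'rain', 'green'] (min_width=16, slack=1)
Line 6: ['bridge'] (min_width=6, slack=11)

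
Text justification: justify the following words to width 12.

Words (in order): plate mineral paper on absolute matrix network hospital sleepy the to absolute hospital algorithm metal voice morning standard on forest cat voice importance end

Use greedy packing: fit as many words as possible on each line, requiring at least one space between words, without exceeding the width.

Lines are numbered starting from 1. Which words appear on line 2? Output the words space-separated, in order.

Answer: mineral

Derivation:
Line 1: ['plate'] (min_width=5, slack=7)
Line 2: ['mineral'] (min_width=7, slack=5)
Line 3: ['paper', 'on'] (min_width=8, slack=4)
Line 4: ['absolute'] (min_width=8, slack=4)
Line 5: ['matrix'] (min_width=6, slack=6)
Line 6: ['network'] (min_width=7, slack=5)
Line 7: ['hospital'] (min_width=8, slack=4)
Line 8: ['sleepy', 'the'] (min_width=10, slack=2)
Line 9: ['to', 'absolute'] (min_width=11, slack=1)
Line 10: ['hospital'] (min_width=8, slack=4)
Line 11: ['algorithm'] (min_width=9, slack=3)
Line 12: ['metal', 'voice'] (min_width=11, slack=1)
Line 13: ['morning'] (min_width=7, slack=5)
Line 14: ['standard', 'on'] (min_width=11, slack=1)
Line 15: ['forest', 'cat'] (min_width=10, slack=2)
Line 16: ['voice'] (min_width=5, slack=7)
Line 17: ['importance'] (min_width=10, slack=2)
Line 18: ['end'] (min_width=3, slack=9)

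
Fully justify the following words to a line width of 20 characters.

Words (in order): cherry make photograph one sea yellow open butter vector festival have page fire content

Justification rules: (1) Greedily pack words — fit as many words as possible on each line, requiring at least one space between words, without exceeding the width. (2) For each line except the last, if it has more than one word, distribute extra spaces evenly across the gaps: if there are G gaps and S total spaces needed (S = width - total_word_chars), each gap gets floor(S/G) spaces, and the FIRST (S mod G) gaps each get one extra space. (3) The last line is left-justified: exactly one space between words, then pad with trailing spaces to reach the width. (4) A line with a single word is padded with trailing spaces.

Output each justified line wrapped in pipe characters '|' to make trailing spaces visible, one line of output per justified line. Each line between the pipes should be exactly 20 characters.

Line 1: ['cherry', 'make'] (min_width=11, slack=9)
Line 2: ['photograph', 'one', 'sea'] (min_width=18, slack=2)
Line 3: ['yellow', 'open', 'butter'] (min_width=18, slack=2)
Line 4: ['vector', 'festival', 'have'] (min_width=20, slack=0)
Line 5: ['page', 'fire', 'content'] (min_width=17, slack=3)

Answer: |cherry          make|
|photograph  one  sea|
|yellow  open  butter|
|vector festival have|
|page fire content   |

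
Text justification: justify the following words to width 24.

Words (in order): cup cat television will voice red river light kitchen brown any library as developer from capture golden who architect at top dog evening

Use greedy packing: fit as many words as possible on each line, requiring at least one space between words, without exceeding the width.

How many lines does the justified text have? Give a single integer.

Line 1: ['cup', 'cat', 'television', 'will'] (min_width=23, slack=1)
Line 2: ['voice', 'red', 'river', 'light'] (min_width=21, slack=3)
Line 3: ['kitchen', 'brown', 'any'] (min_width=17, slack=7)
Line 4: ['library', 'as', 'developer'] (min_width=20, slack=4)
Line 5: ['from', 'capture', 'golden', 'who'] (min_width=23, slack=1)
Line 6: ['architect', 'at', 'top', 'dog'] (min_width=20, slack=4)
Line 7: ['evening'] (min_width=7, slack=17)
Total lines: 7

Answer: 7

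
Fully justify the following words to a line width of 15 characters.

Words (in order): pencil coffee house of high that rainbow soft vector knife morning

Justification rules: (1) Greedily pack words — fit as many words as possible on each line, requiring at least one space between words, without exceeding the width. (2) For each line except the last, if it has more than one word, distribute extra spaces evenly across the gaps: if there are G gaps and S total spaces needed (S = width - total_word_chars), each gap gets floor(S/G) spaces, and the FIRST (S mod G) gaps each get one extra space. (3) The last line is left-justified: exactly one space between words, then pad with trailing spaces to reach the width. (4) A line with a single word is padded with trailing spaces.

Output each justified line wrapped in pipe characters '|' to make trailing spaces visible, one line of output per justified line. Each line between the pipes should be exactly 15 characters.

Line 1: ['pencil', 'coffee'] (min_width=13, slack=2)
Line 2: ['house', 'of', 'high'] (min_width=13, slack=2)
Line 3: ['that', 'rainbow'] (min_width=12, slack=3)
Line 4: ['soft', 'vector'] (min_width=11, slack=4)
Line 5: ['knife', 'morning'] (min_width=13, slack=2)

Answer: |pencil   coffee|
|house  of  high|
|that    rainbow|
|soft     vector|
|knife morning  |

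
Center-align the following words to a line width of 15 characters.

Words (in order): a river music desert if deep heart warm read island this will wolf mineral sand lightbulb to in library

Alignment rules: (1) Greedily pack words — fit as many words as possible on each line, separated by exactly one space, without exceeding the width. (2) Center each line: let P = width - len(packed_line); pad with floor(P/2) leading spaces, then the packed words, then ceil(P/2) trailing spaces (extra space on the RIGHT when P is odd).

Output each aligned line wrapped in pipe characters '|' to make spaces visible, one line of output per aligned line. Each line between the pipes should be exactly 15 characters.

Line 1: ['a', 'river', 'music'] (min_width=13, slack=2)
Line 2: ['desert', 'if', 'deep'] (min_width=14, slack=1)
Line 3: ['heart', 'warm', 'read'] (min_width=15, slack=0)
Line 4: ['island', 'this'] (min_width=11, slack=4)
Line 5: ['will', 'wolf'] (min_width=9, slack=6)
Line 6: ['mineral', 'sand'] (min_width=12, slack=3)
Line 7: ['lightbulb', 'to', 'in'] (min_width=15, slack=0)
Line 8: ['library'] (min_width=7, slack=8)

Answer: | a river music |
|desert if deep |
|heart warm read|
|  island this  |
|   will wolf   |
| mineral sand  |
|lightbulb to in|
|    library    |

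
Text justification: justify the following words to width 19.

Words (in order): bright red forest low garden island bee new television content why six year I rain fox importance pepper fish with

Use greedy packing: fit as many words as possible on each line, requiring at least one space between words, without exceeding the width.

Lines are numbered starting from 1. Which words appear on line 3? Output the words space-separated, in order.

Answer: bee new television

Derivation:
Line 1: ['bright', 'red', 'forest'] (min_width=17, slack=2)
Line 2: ['low', 'garden', 'island'] (min_width=17, slack=2)
Line 3: ['bee', 'new', 'television'] (min_width=18, slack=1)
Line 4: ['content', 'why', 'six'] (min_width=15, slack=4)
Line 5: ['year', 'I', 'rain', 'fox'] (min_width=15, slack=4)
Line 6: ['importance', 'pepper'] (min_width=17, slack=2)
Line 7: ['fish', 'with'] (min_width=9, slack=10)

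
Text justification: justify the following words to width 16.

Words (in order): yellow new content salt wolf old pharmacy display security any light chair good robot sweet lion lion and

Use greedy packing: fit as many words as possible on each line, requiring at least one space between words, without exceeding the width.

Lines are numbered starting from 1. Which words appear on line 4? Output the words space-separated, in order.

Answer: pharmacy display

Derivation:
Line 1: ['yellow', 'new'] (min_width=10, slack=6)
Line 2: ['content', 'salt'] (min_width=12, slack=4)
Line 3: ['wolf', 'old'] (min_width=8, slack=8)
Line 4: ['pharmacy', 'display'] (min_width=16, slack=0)
Line 5: ['security', 'any'] (min_width=12, slack=4)
Line 6: ['light', 'chair', 'good'] (min_width=16, slack=0)
Line 7: ['robot', 'sweet', 'lion'] (min_width=16, slack=0)
Line 8: ['lion', 'and'] (min_width=8, slack=8)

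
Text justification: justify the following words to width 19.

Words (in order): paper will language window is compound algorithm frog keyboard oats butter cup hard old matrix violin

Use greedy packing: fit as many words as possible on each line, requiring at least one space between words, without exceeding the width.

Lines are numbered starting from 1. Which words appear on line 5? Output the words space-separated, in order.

Line 1: ['paper', 'will', 'language'] (min_width=19, slack=0)
Line 2: ['window', 'is', 'compound'] (min_width=18, slack=1)
Line 3: ['algorithm', 'frog'] (min_width=14, slack=5)
Line 4: ['keyboard', 'oats'] (min_width=13, slack=6)
Line 5: ['butter', 'cup', 'hard', 'old'] (min_width=19, slack=0)
Line 6: ['matrix', 'violin'] (min_width=13, slack=6)

Answer: butter cup hard old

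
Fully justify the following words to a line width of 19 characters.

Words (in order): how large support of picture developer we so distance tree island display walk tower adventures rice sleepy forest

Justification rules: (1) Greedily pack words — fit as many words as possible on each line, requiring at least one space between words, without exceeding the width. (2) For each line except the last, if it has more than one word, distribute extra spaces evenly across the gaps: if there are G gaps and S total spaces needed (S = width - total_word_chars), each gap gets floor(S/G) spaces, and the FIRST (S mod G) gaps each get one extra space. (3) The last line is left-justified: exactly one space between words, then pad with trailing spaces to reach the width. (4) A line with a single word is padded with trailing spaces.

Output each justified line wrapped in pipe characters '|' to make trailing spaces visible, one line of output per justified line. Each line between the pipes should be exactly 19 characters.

Line 1: ['how', 'large', 'support'] (min_width=17, slack=2)
Line 2: ['of', 'picture'] (min_width=10, slack=9)
Line 3: ['developer', 'we', 'so'] (min_width=15, slack=4)
Line 4: ['distance', 'tree'] (min_width=13, slack=6)
Line 5: ['island', 'display', 'walk'] (min_width=19, slack=0)
Line 6: ['tower', 'adventures'] (min_width=16, slack=3)
Line 7: ['rice', 'sleepy', 'forest'] (min_width=18, slack=1)

Answer: |how  large  support|
|of          picture|
|developer   we   so|
|distance       tree|
|island display walk|
|tower    adventures|
|rice sleepy forest |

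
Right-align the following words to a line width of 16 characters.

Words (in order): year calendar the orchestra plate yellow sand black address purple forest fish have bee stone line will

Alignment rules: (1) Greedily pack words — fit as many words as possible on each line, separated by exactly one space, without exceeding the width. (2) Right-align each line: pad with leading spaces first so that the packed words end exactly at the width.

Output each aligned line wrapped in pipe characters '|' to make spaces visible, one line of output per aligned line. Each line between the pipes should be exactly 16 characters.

Line 1: ['year', 'calendar'] (min_width=13, slack=3)
Line 2: ['the', 'orchestra'] (min_width=13, slack=3)
Line 3: ['plate', 'yellow'] (min_width=12, slack=4)
Line 4: ['sand', 'black'] (min_width=10, slack=6)
Line 5: ['address', 'purple'] (min_width=14, slack=2)
Line 6: ['forest', 'fish', 'have'] (min_width=16, slack=0)
Line 7: ['bee', 'stone', 'line'] (min_width=14, slack=2)
Line 8: ['will'] (min_width=4, slack=12)

Answer: |   year calendar|
|   the orchestra|
|    plate yellow|
|      sand black|
|  address purple|
|forest fish have|
|  bee stone line|
|            will|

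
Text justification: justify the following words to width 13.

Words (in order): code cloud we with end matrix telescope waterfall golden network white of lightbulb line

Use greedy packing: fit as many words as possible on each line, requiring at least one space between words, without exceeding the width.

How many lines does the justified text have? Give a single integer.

Answer: 9

Derivation:
Line 1: ['code', 'cloud', 'we'] (min_width=13, slack=0)
Line 2: ['with', 'end'] (min_width=8, slack=5)
Line 3: ['matrix'] (min_width=6, slack=7)
Line 4: ['telescope'] (min_width=9, slack=4)
Line 5: ['waterfall'] (min_width=9, slack=4)
Line 6: ['golden'] (min_width=6, slack=7)
Line 7: ['network', 'white'] (min_width=13, slack=0)
Line 8: ['of', 'lightbulb'] (min_width=12, slack=1)
Line 9: ['line'] (min_width=4, slack=9)
Total lines: 9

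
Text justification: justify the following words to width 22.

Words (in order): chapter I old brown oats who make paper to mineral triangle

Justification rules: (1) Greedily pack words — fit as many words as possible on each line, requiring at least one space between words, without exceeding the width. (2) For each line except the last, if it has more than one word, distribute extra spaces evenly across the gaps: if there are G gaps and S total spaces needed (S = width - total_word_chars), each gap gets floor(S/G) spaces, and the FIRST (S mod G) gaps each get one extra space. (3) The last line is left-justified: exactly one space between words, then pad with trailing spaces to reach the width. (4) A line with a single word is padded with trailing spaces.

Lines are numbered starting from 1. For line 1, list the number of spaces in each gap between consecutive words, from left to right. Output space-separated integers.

Line 1: ['chapter', 'I', 'old', 'brown'] (min_width=19, slack=3)
Line 2: ['oats', 'who', 'make', 'paper', 'to'] (min_width=22, slack=0)
Line 3: ['mineral', 'triangle'] (min_width=16, slack=6)

Answer: 2 2 2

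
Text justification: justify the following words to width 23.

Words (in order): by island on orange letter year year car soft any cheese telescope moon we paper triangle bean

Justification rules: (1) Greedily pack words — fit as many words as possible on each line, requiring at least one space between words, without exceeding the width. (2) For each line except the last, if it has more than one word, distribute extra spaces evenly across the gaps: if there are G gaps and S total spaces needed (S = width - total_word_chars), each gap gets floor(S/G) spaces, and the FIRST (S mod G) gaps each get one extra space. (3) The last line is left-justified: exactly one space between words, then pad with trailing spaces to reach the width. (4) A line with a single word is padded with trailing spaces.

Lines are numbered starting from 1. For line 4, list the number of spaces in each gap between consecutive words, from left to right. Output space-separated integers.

Line 1: ['by', 'island', 'on', 'orange'] (min_width=19, slack=4)
Line 2: ['letter', 'year', 'year', 'car'] (min_width=20, slack=3)
Line 3: ['soft', 'any', 'cheese'] (min_width=15, slack=8)
Line 4: ['telescope', 'moon', 'we', 'paper'] (min_width=23, slack=0)
Line 5: ['triangle', 'bean'] (min_width=13, slack=10)

Answer: 1 1 1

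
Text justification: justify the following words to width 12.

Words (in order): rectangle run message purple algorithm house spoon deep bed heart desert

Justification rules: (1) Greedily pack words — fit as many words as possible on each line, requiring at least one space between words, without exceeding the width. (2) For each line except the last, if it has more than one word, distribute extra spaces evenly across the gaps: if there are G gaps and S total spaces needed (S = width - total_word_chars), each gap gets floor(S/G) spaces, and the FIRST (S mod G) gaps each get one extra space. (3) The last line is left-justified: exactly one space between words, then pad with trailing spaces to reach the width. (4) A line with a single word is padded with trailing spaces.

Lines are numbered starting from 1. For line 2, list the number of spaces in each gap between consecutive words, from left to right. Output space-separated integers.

Line 1: ['rectangle'] (min_width=9, slack=3)
Line 2: ['run', 'message'] (min_width=11, slack=1)
Line 3: ['purple'] (min_width=6, slack=6)
Line 4: ['algorithm'] (min_width=9, slack=3)
Line 5: ['house', 'spoon'] (min_width=11, slack=1)
Line 6: ['deep', 'bed'] (min_width=8, slack=4)
Line 7: ['heart', 'desert'] (min_width=12, slack=0)

Answer: 2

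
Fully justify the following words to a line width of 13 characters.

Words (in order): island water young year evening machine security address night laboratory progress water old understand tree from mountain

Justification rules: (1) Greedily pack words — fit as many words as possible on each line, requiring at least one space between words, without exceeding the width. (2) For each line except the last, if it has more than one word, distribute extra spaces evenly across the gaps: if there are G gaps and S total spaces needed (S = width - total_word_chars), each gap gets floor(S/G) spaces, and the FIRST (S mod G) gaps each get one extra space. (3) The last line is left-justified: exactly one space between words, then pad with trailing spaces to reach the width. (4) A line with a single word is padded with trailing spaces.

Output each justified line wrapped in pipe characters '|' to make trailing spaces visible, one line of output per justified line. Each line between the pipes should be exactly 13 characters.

Answer: |island  water|
|young    year|
|evening      |
|machine      |
|security     |
|address night|
|laboratory   |
|progress     |
|water     old|
|understand   |
|tree     from|
|mountain     |

Derivation:
Line 1: ['island', 'water'] (min_width=12, slack=1)
Line 2: ['young', 'year'] (min_width=10, slack=3)
Line 3: ['evening'] (min_width=7, slack=6)
Line 4: ['machine'] (min_width=7, slack=6)
Line 5: ['security'] (min_width=8, slack=5)
Line 6: ['address', 'night'] (min_width=13, slack=0)
Line 7: ['laboratory'] (min_width=10, slack=3)
Line 8: ['progress'] (min_width=8, slack=5)
Line 9: ['water', 'old'] (min_width=9, slack=4)
Line 10: ['understand'] (min_width=10, slack=3)
Line 11: ['tree', 'from'] (min_width=9, slack=4)
Line 12: ['mountain'] (min_width=8, slack=5)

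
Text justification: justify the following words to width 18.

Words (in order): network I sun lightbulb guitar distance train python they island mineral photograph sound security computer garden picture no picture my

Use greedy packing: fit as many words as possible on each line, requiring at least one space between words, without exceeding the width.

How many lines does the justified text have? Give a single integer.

Answer: 9

Derivation:
Line 1: ['network', 'I', 'sun'] (min_width=13, slack=5)
Line 2: ['lightbulb', 'guitar'] (min_width=16, slack=2)
Line 3: ['distance', 'train'] (min_width=14, slack=4)
Line 4: ['python', 'they', 'island'] (min_width=18, slack=0)
Line 5: ['mineral', 'photograph'] (min_width=18, slack=0)
Line 6: ['sound', 'security'] (min_width=14, slack=4)
Line 7: ['computer', 'garden'] (min_width=15, slack=3)
Line 8: ['picture', 'no', 'picture'] (min_width=18, slack=0)
Line 9: ['my'] (min_width=2, slack=16)
Total lines: 9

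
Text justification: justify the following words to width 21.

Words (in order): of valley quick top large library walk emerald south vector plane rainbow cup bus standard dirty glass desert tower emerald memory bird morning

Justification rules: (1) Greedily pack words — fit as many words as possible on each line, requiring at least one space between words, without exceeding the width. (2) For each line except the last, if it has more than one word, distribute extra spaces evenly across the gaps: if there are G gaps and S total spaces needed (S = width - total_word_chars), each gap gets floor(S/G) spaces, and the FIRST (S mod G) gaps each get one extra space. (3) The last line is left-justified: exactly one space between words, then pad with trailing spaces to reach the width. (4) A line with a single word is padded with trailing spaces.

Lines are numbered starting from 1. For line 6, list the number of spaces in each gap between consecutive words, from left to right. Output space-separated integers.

Answer: 2 1

Derivation:
Line 1: ['of', 'valley', 'quick', 'top'] (min_width=19, slack=2)
Line 2: ['large', 'library', 'walk'] (min_width=18, slack=3)
Line 3: ['emerald', 'south', 'vector'] (min_width=20, slack=1)
Line 4: ['plane', 'rainbow', 'cup', 'bus'] (min_width=21, slack=0)
Line 5: ['standard', 'dirty', 'glass'] (min_width=20, slack=1)
Line 6: ['desert', 'tower', 'emerald'] (min_width=20, slack=1)
Line 7: ['memory', 'bird', 'morning'] (min_width=19, slack=2)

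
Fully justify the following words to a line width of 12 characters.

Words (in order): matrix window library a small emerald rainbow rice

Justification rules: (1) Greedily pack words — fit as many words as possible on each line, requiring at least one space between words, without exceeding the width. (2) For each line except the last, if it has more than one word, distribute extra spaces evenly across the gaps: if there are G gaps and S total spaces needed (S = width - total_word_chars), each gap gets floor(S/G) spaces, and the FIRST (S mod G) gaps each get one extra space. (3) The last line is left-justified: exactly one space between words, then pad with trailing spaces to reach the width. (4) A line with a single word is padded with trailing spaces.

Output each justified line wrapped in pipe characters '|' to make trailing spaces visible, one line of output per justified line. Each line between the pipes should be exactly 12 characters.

Line 1: ['matrix'] (min_width=6, slack=6)
Line 2: ['window'] (min_width=6, slack=6)
Line 3: ['library', 'a'] (min_width=9, slack=3)
Line 4: ['small'] (min_width=5, slack=7)
Line 5: ['emerald'] (min_width=7, slack=5)
Line 6: ['rainbow', 'rice'] (min_width=12, slack=0)

Answer: |matrix      |
|window      |
|library    a|
|small       |
|emerald     |
|rainbow rice|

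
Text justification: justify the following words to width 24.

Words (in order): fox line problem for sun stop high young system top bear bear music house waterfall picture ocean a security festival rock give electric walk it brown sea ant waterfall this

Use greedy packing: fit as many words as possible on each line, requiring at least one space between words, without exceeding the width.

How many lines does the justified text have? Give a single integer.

Line 1: ['fox', 'line', 'problem', 'for', 'sun'] (min_width=24, slack=0)
Line 2: ['stop', 'high', 'young', 'system'] (min_width=22, slack=2)
Line 3: ['top', 'bear', 'bear', 'music'] (min_width=19, slack=5)
Line 4: ['house', 'waterfall', 'picture'] (min_width=23, slack=1)
Line 5: ['ocean', 'a', 'security'] (min_width=16, slack=8)
Line 6: ['festival', 'rock', 'give'] (min_width=18, slack=6)
Line 7: ['electric', 'walk', 'it', 'brown'] (min_width=22, slack=2)
Line 8: ['sea', 'ant', 'waterfall', 'this'] (min_width=22, slack=2)
Total lines: 8

Answer: 8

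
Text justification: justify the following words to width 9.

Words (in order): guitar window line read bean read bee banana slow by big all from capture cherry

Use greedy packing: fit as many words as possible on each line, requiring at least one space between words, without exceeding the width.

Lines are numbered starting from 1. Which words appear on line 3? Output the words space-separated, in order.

Line 1: ['guitar'] (min_width=6, slack=3)
Line 2: ['window'] (min_width=6, slack=3)
Line 3: ['line', 'read'] (min_width=9, slack=0)
Line 4: ['bean', 'read'] (min_width=9, slack=0)
Line 5: ['bee'] (min_width=3, slack=6)
Line 6: ['banana'] (min_width=6, slack=3)
Line 7: ['slow', 'by'] (min_width=7, slack=2)
Line 8: ['big', 'all'] (min_width=7, slack=2)
Line 9: ['from'] (min_width=4, slack=5)
Line 10: ['capture'] (min_width=7, slack=2)
Line 11: ['cherry'] (min_width=6, slack=3)

Answer: line read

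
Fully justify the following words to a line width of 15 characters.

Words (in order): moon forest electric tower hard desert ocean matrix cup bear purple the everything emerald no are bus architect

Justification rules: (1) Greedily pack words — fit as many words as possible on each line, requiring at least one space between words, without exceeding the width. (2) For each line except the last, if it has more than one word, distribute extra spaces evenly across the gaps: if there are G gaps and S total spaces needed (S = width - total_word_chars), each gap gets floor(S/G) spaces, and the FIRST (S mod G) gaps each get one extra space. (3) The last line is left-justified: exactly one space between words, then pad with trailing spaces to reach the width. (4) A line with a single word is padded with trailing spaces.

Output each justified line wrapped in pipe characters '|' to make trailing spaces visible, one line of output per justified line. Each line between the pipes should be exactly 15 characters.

Line 1: ['moon', 'forest'] (min_width=11, slack=4)
Line 2: ['electric', 'tower'] (min_width=14, slack=1)
Line 3: ['hard', 'desert'] (min_width=11, slack=4)
Line 4: ['ocean', 'matrix'] (min_width=12, slack=3)
Line 5: ['cup', 'bear', 'purple'] (min_width=15, slack=0)
Line 6: ['the', 'everything'] (min_width=14, slack=1)
Line 7: ['emerald', 'no', 'are'] (min_width=14, slack=1)
Line 8: ['bus', 'architect'] (min_width=13, slack=2)

Answer: |moon     forest|
|electric  tower|
|hard     desert|
|ocean    matrix|
|cup bear purple|
|the  everything|
|emerald  no are|
|bus architect  |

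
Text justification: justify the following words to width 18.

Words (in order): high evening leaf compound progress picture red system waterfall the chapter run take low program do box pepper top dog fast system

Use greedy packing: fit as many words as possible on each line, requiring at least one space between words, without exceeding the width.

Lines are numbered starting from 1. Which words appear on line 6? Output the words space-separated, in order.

Line 1: ['high', 'evening', 'leaf'] (min_width=17, slack=1)
Line 2: ['compound', 'progress'] (min_width=17, slack=1)
Line 3: ['picture', 'red', 'system'] (min_width=18, slack=0)
Line 4: ['waterfall', 'the'] (min_width=13, slack=5)
Line 5: ['chapter', 'run', 'take'] (min_width=16, slack=2)
Line 6: ['low', 'program', 'do', 'box'] (min_width=18, slack=0)
Line 7: ['pepper', 'top', 'dog'] (min_width=14, slack=4)
Line 8: ['fast', 'system'] (min_width=11, slack=7)

Answer: low program do box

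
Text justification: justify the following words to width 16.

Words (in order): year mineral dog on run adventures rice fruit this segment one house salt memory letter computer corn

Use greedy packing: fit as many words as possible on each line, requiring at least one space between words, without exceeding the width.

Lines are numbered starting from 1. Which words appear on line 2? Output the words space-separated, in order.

Line 1: ['year', 'mineral', 'dog'] (min_width=16, slack=0)
Line 2: ['on', 'run'] (min_width=6, slack=10)
Line 3: ['adventures', 'rice'] (min_width=15, slack=1)
Line 4: ['fruit', 'this'] (min_width=10, slack=6)
Line 5: ['segment', 'one'] (min_width=11, slack=5)
Line 6: ['house', 'salt'] (min_width=10, slack=6)
Line 7: ['memory', 'letter'] (min_width=13, slack=3)
Line 8: ['computer', 'corn'] (min_width=13, slack=3)

Answer: on run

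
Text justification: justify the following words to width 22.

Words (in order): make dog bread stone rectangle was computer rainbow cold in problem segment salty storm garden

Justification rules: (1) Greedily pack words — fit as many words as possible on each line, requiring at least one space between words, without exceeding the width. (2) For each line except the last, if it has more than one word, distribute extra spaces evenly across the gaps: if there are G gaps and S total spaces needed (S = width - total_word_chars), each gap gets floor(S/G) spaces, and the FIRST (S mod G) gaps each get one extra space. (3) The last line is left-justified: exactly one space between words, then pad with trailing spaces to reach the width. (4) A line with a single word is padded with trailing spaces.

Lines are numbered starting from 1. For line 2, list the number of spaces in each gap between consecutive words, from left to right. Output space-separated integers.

Line 1: ['make', 'dog', 'bread', 'stone'] (min_width=20, slack=2)
Line 2: ['rectangle', 'was', 'computer'] (min_width=22, slack=0)
Line 3: ['rainbow', 'cold', 'in'] (min_width=15, slack=7)
Line 4: ['problem', 'segment', 'salty'] (min_width=21, slack=1)
Line 5: ['storm', 'garden'] (min_width=12, slack=10)

Answer: 1 1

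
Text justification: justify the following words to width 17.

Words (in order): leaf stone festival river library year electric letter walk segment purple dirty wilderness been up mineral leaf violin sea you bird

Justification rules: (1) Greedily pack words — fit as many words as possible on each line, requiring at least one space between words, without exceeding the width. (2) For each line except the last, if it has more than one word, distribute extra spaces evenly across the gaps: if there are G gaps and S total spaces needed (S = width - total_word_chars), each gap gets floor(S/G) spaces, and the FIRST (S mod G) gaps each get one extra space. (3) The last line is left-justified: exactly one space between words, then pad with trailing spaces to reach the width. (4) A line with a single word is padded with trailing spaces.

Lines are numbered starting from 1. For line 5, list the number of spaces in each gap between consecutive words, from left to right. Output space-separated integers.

Line 1: ['leaf', 'stone'] (min_width=10, slack=7)
Line 2: ['festival', 'river'] (min_width=14, slack=3)
Line 3: ['library', 'year'] (min_width=12, slack=5)
Line 4: ['electric', 'letter'] (min_width=15, slack=2)
Line 5: ['walk', 'segment'] (min_width=12, slack=5)
Line 6: ['purple', 'dirty'] (min_width=12, slack=5)
Line 7: ['wilderness', 'been'] (min_width=15, slack=2)
Line 8: ['up', 'mineral', 'leaf'] (min_width=15, slack=2)
Line 9: ['violin', 'sea', 'you'] (min_width=14, slack=3)
Line 10: ['bird'] (min_width=4, slack=13)

Answer: 6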